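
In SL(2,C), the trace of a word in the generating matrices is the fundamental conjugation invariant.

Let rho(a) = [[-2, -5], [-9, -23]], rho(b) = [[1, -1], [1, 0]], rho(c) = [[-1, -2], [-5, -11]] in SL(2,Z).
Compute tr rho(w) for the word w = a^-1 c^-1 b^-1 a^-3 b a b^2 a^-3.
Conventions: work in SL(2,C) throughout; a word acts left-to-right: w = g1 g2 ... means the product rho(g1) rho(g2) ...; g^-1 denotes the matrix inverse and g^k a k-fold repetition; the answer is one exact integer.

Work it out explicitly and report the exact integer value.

rho(a^-1) = [[-23, 5], [9, -2]]
... * rho(c^-1) = [[-11, 2], [5, -1]]  ->  [[278, -51], [-109, 20]]
... * rho(b^-1) = [[0, 1], [-1, 1]]  ->  [[51, 227], [-20, -89]]
... * rho(a^-1) = [[-23, 5], [9, -2]]  ->  [[870, -199], [-341, 78]]
... * rho(a^-1) = [[-23, 5], [9, -2]]  ->  [[-21801, 4748], [8545, -1861]]
... * rho(a^-1) = [[-23, 5], [9, -2]]  ->  [[544155, -118501], [-213284, 46447]]
... * rho(b) = [[1, -1], [1, 0]]  ->  [[425654, -544155], [-166837, 213284]]
... * rho(a) = [[-2, -5], [-9, -23]]  ->  [[4046087, 10387295], [-1585882, -4071347]]
... * rho(b) = [[1, -1], [1, 0]]  ->  [[14433382, -4046087], [-5657229, 1585882]]
... * rho(b) = [[1, -1], [1, 0]]  ->  [[10387295, -14433382], [-4071347, 5657229]]
... * rho(a^-1) = [[-23, 5], [9, -2]]  ->  [[-368808223, 80803239], [144556042, -31671193]]
... * rho(a^-1) = [[-23, 5], [9, -2]]  ->  [[9209818280, -2005647593], [-3609829703, 786122596]]
... * rho(a^-1) = [[-23, 5], [9, -2]]  ->  [[-229876648777, 50060386586], [90101186533, -19621393707]]
tr = -229876648777 + -19621393707 = -249498042484

-249498042484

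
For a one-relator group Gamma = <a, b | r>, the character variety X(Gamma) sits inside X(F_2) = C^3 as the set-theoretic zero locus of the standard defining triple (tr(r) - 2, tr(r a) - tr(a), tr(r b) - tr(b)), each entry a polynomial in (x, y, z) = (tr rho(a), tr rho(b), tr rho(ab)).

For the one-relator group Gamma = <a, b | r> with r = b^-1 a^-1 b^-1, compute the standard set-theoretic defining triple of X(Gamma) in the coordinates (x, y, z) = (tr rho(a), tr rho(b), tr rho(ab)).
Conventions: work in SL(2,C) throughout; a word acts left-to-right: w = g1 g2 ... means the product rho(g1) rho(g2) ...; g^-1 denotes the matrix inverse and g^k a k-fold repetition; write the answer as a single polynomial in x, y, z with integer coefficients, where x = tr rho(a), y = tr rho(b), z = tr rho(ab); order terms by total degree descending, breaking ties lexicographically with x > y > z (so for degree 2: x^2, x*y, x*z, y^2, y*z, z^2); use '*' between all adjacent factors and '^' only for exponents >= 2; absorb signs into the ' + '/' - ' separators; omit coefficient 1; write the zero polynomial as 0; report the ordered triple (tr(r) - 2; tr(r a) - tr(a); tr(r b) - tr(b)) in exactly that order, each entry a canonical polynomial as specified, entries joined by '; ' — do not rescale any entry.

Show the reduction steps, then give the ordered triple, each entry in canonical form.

y*z - x - 2; x*y*z - x^2 - z^2 - x + 2; -y + z

tr(a^-1) = tr(a) = x
and tr(a^-1 b) = tr(b) * tr(a) - tr(b a) = x*y - z
tr(b^-1 a^-1) = tr(a^-1) * tr(b) - tr(a^-1 b) = z
next, tr(b^-1 a^-1 b^-1) = tr(b^-1 a^-1) * tr(b) - tr(b^-1 a^-1 b) = y*z - x
tr(b a b a) = tr(a b) * tr(a b) - tr(1)   [split at repeated a] = z^2 - 2
tr(a b a^-1 b) = tr(b a b) * tr(a) - tr(b a b a) = x*y*z - x^2 - z^2 + 2
next, tr(a^-1 b^-1 a b) = tr(a b a^-1) * tr(b) - tr(a b a^-1 b) = -x*y*z + x^2 + y^2 + z^2 - 2
tr(b^-1 a^-1 b^-1 a) = tr(a^-1 b^-1 a) * tr(b) - tr(a^-1 b^-1 a b) = x*y*z - x^2 - z^2 + 2
assemble the triple (tr(r) - 2; tr(r a) - x; tr(r b) - y)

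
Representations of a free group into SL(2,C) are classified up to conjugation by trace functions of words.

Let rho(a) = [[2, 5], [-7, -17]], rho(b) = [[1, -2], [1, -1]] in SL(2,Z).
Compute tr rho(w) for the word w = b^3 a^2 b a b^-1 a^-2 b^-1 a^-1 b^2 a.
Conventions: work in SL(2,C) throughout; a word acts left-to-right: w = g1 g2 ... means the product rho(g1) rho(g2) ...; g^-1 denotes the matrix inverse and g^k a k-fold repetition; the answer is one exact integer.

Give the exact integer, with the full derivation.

-15

rho(b) = [[1, -2], [1, -1]]
... * rho(b) = [[1, -2], [1, -1]]  ->  [[-1, 0], [0, -1]]
... * rho(b) = [[1, -2], [1, -1]]  ->  [[-1, 2], [-1, 1]]
... * rho(a) = [[2, 5], [-7, -17]]  ->  [[-16, -39], [-9, -22]]
... * rho(a) = [[2, 5], [-7, -17]]  ->  [[241, 583], [136, 329]]
... * rho(b) = [[1, -2], [1, -1]]  ->  [[824, -1065], [465, -601]]
... * rho(a) = [[2, 5], [-7, -17]]  ->  [[9103, 22225], [5137, 12542]]
... * rho(b^-1) = [[-1, 2], [-1, 1]]  ->  [[-31328, 40431], [-17679, 22816]]
... * rho(a^-1) = [[-17, -5], [7, 2]]  ->  [[815593, 237502], [460255, 134027]]
... * rho(a^-1) = [[-17, -5], [7, 2]]  ->  [[-12202567, -3602961], [-6886146, -2033221]]
... * rho(b^-1) = [[-1, 2], [-1, 1]]  ->  [[15805528, -28008095], [8919367, -15805513]]
... * rho(a^-1) = [[-17, -5], [7, 2]]  ->  [[-464750641, -135043830], [-262267830, -76207861]]
... * rho(b) = [[1, -2], [1, -1]]  ->  [[-599794471, 1064545112], [-338475691, 600743521]]
... * rho(b) = [[1, -2], [1, -1]]  ->  [[464750641, 135043830], [262267830, 76207861]]
... * rho(a) = [[2, 5], [-7, -17]]  ->  [[-15805528, 28008095], [-8919367, 15805513]]
tr = -15805528 + 15805513 = -15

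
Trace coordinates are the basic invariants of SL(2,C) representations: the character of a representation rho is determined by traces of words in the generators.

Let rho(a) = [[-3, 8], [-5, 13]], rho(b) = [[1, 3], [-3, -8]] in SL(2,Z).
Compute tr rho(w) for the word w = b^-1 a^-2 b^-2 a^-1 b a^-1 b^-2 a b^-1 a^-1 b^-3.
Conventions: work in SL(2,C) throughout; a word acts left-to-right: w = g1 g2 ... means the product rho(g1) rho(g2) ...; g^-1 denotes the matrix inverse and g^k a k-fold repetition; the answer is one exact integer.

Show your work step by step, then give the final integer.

rho(b^-1) = [[-8, -3], [3, 1]]
... * rho(a^-1) = [[13, -8], [5, -3]]  ->  [[-119, 73], [44, -27]]
... * rho(a^-1) = [[13, -8], [5, -3]]  ->  [[-1182, 733], [437, -271]]
... * rho(b^-1) = [[-8, -3], [3, 1]]  ->  [[11655, 4279], [-4309, -1582]]
... * rho(b^-1) = [[-8, -3], [3, 1]]  ->  [[-80403, -30686], [29726, 11345]]
... * rho(a^-1) = [[13, -8], [5, -3]]  ->  [[-1198669, 735282], [443163, -271843]]
... * rho(b) = [[1, 3], [-3, -8]]  ->  [[-3404515, -9478263], [1258692, 3504233]]
... * rho(a^-1) = [[13, -8], [5, -3]]  ->  [[-91650010, 55670909], [33884161, -20582235]]
... * rho(b^-1) = [[-8, -3], [3, 1]]  ->  [[900212807, 330620939], [-332819993, -122234718]]
... * rho(b^-1) = [[-8, -3], [3, 1]]  ->  [[-6209839639, -2370017482], [2295855790, 876225261]]
... * rho(a) = [[-3, 8], [-5, 13]]  ->  [[30479606327, -80488944378], [-11268693675, 29757774713]]
... * rho(b^-1) = [[-8, -3], [3, 1]]  ->  [[-485303683750, -171927763359], [179422873539, 63563855738]]
... * rho(a^-1) = [[13, -8], [5, -3]]  ->  [[-7168586705545, 4398212760077], [2650316634697, -1626074555526]]
... * rho(b^-1) = [[-8, -3], [3, 1]]  ->  [[70543331924591, 25903972876712], [-26080756744154, -9577024459617]]
... * rho(b^-1) = [[-8, -3], [3, 1]]  ->  [[-486634736766592, -185726022897061], [179914980574381, 68665245772845]]
... * rho(b^-1) = [[-8, -3], [3, 1]]  ->  [[3335899825441553, 1274178187402715], [-1233324107276513, -471079695950298]]
tr = 3335899825441553 + -471079695950298 = 2864820129491255

2864820129491255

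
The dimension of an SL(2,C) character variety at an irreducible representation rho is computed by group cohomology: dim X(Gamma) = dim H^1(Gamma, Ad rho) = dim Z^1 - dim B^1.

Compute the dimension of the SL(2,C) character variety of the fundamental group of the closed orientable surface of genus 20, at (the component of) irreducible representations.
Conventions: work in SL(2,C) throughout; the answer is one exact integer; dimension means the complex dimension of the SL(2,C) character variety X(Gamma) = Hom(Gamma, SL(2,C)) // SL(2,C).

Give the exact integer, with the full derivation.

The genus-20 surface group: 2g = 40 generators, one relator prod [a_i, b_i].
Unconstrained cocycle data is one sl_2 vector per generator (120 dimensions), cut by the relator condition d_2(z) = 0.
At an irreducible rho, H^2 = coker(d_2) vanishes (Poincare duality: H^2 is dual to H^0 = invariants = 0), so d_2 is surjective onto sl_2 and dim Z^1 = 120 - 3 = 117.
Coboundaries contribute dim B^1 = 3 (injective at irreducible rho).
dim X = dim H^1 = 117 - 3 = 114.

114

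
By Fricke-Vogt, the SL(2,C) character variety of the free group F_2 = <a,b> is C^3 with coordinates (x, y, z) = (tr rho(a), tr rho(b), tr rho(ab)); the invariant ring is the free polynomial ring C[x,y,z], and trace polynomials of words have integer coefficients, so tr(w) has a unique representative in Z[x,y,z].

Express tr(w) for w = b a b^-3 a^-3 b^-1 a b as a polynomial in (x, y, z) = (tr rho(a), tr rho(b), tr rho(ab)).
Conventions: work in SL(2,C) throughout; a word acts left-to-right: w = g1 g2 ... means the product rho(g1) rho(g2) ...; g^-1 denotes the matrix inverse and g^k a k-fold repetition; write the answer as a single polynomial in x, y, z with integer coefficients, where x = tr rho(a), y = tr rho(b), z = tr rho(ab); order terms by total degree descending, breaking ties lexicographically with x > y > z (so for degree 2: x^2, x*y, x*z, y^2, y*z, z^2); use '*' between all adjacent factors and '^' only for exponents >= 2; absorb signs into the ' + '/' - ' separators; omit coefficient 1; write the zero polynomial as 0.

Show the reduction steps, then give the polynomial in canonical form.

tr(a^2 b) = tr(a)*tr(b a) - tr(b) = x*z - y
tr(a^2) = tr(a)*tr(a) - tr(1) = x^2 - 2
tr(a b^2 a) = tr(b)*tr(a^2 b) - tr(a^2) = x*y*z - x^2 - y^2 + 2
tr(a b a b) = tr(b a)*tr(b a) - tr(1)   [split at repeated b] = z^2 - 2
tr(a b^2 a b) = tr(b)*tr(a b a b) - tr(a b a) = y*z^2 - x*z - y
tr(b^2 a b^-1 a) = tr(a b^2 a)*tr(b) - tr(a b^2 a b) = x*y^2*z - x^2*y - y^3 - y*z^2 + x*z + 3*y
tr(b^-1 a^-1 b^2 a) = tr(b^2 a b^-1)*tr(a) - tr(b^2 a b^-1 a) = -x*y^2*z + x^2*y + y^3 + y*z^2 - 3*y
tr(b^2) = tr(b)*tr(b) - tr(1) = y^2 - 2
tr(b^2 a b^-2 a^-1) = tr(b^-1 a^-1 b^2 a)*tr(b) - tr(b^-1 a^-1 b^2 a b) = -x*y^3*z + x^2*y^2 + y^4 + y^2*z^2 - 4*y^2 + 2
tr(b a b) = tr(b)*tr(a b) - tr(a) = y*z - x
tr(a^2 b a b) = tr(a)*tr(b a b a) - tr(b a b) = x*z^2 - y*z - x
tr(a^2 b a) = tr(a)*tr(b a^2) - tr(b a) = x^2*z - x*y - z
tr(a b a b^2 a) = tr(b)*tr(a^2 b a b) - tr(a^2 b a) = x*y*z^2 - x^2*z - y^2*z + z
tr(a b a b a b) = tr(b a b a)*tr(b a) - tr(a b)   [split at repeated b] = z^3 - 3*z
tr(a b a b^2 a b) = tr(b)*tr(a b a b a b) - tr(a b a b a) = y*z^3 - x*z^2 - 2*y*z + x
tr(b a b^2 a b^-1 a) = tr(a b a b^2 a)*tr(b) - tr(a b a b^2 a b) = x*y^2*z^2 - x^2*y*z - y^3*z - y*z^3 + x*z^2 + 3*y*z - x
tr(b^-1 a^-1 b a b^2 a) = tr(b a b^2 a b^-1)*tr(a) - tr(b a b^2 a b^-1 a) = -x*y^2*z^2 + 2*x^2*y*z + y^3*z + y*z^3 - x^3 - x*y^2 - x*z^2 - 3*y*z + 3*x
tr(b a b^2) = tr(b)*tr(a b^2) - tr(a b) = y^2*z - x*y - z
tr(b a b^2 a b^-2 a^-1) = tr(b^-1 a^-1 b a b^2 a)*tr(b) - tr(b^-1 a^-1 b a b^2 a b) = -x*y^3*z^2 + 2*x^2*y^2*z + y^4*z + y^2*z^3 - x^3*y - x*y^3 - x*y*z^2 - 4*y^2*z + 4*x*y + z
tr(a b^2 a b^-2 a^-2 b) = tr(b a b^2 a b^-2 a^-1)*tr(a) - tr(b a b^2 a b^-2) = -x^2*y^3*z^2 + 2*x^3*y^2*z + x*y^4*z + x*y^2*z^3 - x^4*y - x^2*y^3 - x^2*y*z^2 - 5*x*y^2*z + 5*x^2*y + y^3 + y*z^2 - 3*y
tr(a^-2 b^-1 a b^2 a b^-2) = tr(a b^2 a b^-2 a^-2)*tr(b) - tr(a b^2 a b^-2 a^-2 b) = x^2*y^3*z^2 - 2*x^3*y^2*z - 2*x*y^4*z - x*y^2*z^3 + x^4*y + 2*x^2*y^3 + x^2*y*z^2 + y^5 + y^3*z^2 + 5*x*y^2*z - 5*x^2*y - 5*y^3 - y*z^2 + 5*y
tr(b^-1 a b^2 a b^-1) = tr(b^-1 a b^2 a)*tr(b) - tr(b^-1 a b^2 a b) = x*y^3*z - x^2*y^2 - y^4 - y^2*z^2 + x^2 + 4*y^2 - 2
tr(a^2 b^2 a) = tr(a)*tr(a b^2 a) - tr(a b^2) = x^2*y*z - x^3 - x*y^2 - y*z + 3*x
tr(a^2 b^2 a b) = tr(a)*tr(b^2 a b a) - tr(b^2 a b) = x*y*z^2 - x^2*z - y^2*z + z
tr(a b^2 a b^-1 a) = tr(a^2 b^2 a)*tr(b) - tr(a^2 b^2 a b) = x^2*y^2*z - x^3*y - x*y^3 - x*y*z^2 + x^2*z + 3*x*y - z
tr(b^-1 a b^2 a b^-1 a) = tr(a b^2 a b^-1 a)*tr(b) - tr(a b^2 a b^-1 a b) = x^2*y^3*z - x^3*y^2 - x*y^4 - 2*x*y^2*z^2 + 2*x^2*y*z + y^3*z + y*z^3 + 3*x*y^2 - x*z^2 - 4*y*z + x
tr(b^-1 a^-1 b^-1 a b^2 a) = tr(b^-1 a b^2 a b^-1)*tr(a) - tr(b^-1 a b^2 a b^-1 a) = x*y^2*z^2 - 2*x^2*y*z - y^3*z - y*z^3 + x^3 + x*y^2 + x*z^2 + 4*y*z - 3*x
tr(a^-1 b^-1 a b^2 a b^-2) = tr(b^-1 a^-1 b^-1 a b^2 a)*tr(b) - tr(b^-1 a^-1 b^-1 a b^2 a b) = x*y^3*z^2 - 2*x^2*y^2*z - y^4*z - y^2*z^3 + x^3*y + x*y^3 + x*y*z^2 + 4*y^2*z - 3*x*y - z
tr(b^-2 a^-3 b^-1 a b^2 a) = tr(a^-2 b^-1 a b^2 a b^-2)*tr(a) - tr(a^-2 b^-1 a b^2 a b^-2 a) = x^3*y^3*z^2 - 2*x^4*y^2*z - 2*x^2*y^4*z - x^2*y^2*z^3 + x^5*y + 2*x^3*y^3 + x^3*y*z^2 + x*y^5 + 7*x^2*y^2*z + y^4*z + y^2*z^3 - 6*x^3*y - 6*x*y^3 - 2*x*y*z^2 - 4*y^2*z + 8*x*y + z
tr(b^-1 a b^2 a^-1) = tr(b^-1 a b^2)*tr(a) - tr(b^-1 a b^2 a) = -x*y^2*z + x^2*y + y^3 + y*z^2 - 3*y
tr(a^-2 b^-1 a b^2) = tr(b^-1 a b^2 a^-1)*tr(a) - tr(b^-1 a b^2) = -x^2*y^2*z + x^3*y + x*y^3 + x*y*z^2 - 3*x*y - z
tr(b^-1 a b^2 a b a) = tr(a b^2 a b a)*tr(b) - tr(a b^2 a b a b) = x*y^2*z^2 - x^2*y*z - y^3*z - y*z^3 + x*z^2 + 3*y*z - x
tr(a^-1 b^-1 a b^2 a b) = tr(b^-1 a b^2 a b)*tr(a) - tr(b^-1 a b^2 a b a) = -x*y^2*z^2 + 2*x^2*y*z + y^3*z + y*z^3 - x^3 - x*y^2 - x*z^2 - 3*y*z + 3*x
tr(a^-1 b^-1 a b^2 a b a^-1) = tr(a^-1 b^-1 a b^2 a b)*tr(a) - tr(a^-1 b^-1 a b^2 a b a) = -x^2*y^2*z^2 + 2*x^3*y*z + x*y^3*z + x*y*z^3 - x^4 - x^2*y^2 - x^2*z^2 - 4*x*y*z + 4*x^2 + y^2 - 2
tr(a^-3 b^-1 a b^2 a b) = tr(a^-1 b^-1 a b^2 a b a^-1)*tr(a) - tr(a^-1 b^-1 a b^2 a b) = -x^3*y^2*z^2 + 2*x^4*y*z + x^2*y^3*z + x^2*y*z^3 - x^5 - x^3*y^2 - x^3*z^2 + x*y^2*z^2 - 6*x^2*y*z - y^3*z - y*z^3 + 5*x^3 + 2*x*y^2 + x*z^2 + 3*y*z - 5*x
tr(b^-1 a^-3 b^-1 a b^2 a) = tr(a^-3 b^-1 a b^2 a)*tr(b) - tr(a^-3 b^-1 a b^2 a b) = x^3*y^2*z^2 - 2*x^4*y*z - 2*x^2*y^3*z - x^2*y*z^3 + x^5 + 2*x^3*y^2 + x^3*z^2 + x*y^4 + 6*x^2*y*z + y^3*z + y*z^3 - 5*x^3 - 5*x*y^2 - x*z^2 - 4*y*z + 5*x
tr(b a b^-3 a^-3 b^-1 a b) = tr(b^-2 a^-3 b^-1 a b^2 a)*tr(b) - tr(b^-2 a^-3 b^-1 a b^2 a b) = x^3*y^4*z^2 - 2*x^4*y^3*z - 2*x^2*y^5*z - x^2*y^3*z^3 + x^5*y^2 + 2*x^3*y^4 + x*y^6 + 2*x^4*y*z + 9*x^2*y^3*z + x^2*y*z^3 + y^5*z + y^3*z^3 - x^5 - 8*x^3*y^2 - x^3*z^2 - 7*x*y^4 - 2*x*y^2*z^2 - 6*x^2*y*z - 5*y^3*z - y*z^3 + 5*x^3 + 13*x*y^2 + x*z^2 + 5*y*z - 5*x

x^3*y^4*z^2 - 2*x^4*y^3*z - 2*x^2*y^5*z - x^2*y^3*z^3 + x^5*y^2 + 2*x^3*y^4 + x*y^6 + 2*x^4*y*z + 9*x^2*y^3*z + x^2*y*z^3 + y^5*z + y^3*z^3 - x^5 - 8*x^3*y^2 - x^3*z^2 - 7*x*y^4 - 2*x*y^2*z^2 - 6*x^2*y*z - 5*y^3*z - y*z^3 + 5*x^3 + 13*x*y^2 + x*z^2 + 5*y*z - 5*x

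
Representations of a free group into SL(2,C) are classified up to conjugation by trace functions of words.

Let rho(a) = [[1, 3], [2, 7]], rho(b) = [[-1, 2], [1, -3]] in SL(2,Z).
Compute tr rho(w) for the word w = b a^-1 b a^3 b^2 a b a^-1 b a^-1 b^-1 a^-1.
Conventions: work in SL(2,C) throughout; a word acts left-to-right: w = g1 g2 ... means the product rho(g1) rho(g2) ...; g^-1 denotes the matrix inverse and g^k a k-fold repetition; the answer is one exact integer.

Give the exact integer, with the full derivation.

rho(b) = [[-1, 2], [1, -3]]
... * rho(a^-1) = [[7, -3], [-2, 1]]  ->  [[-11, 5], [13, -6]]
... * rho(b) = [[-1, 2], [1, -3]]  ->  [[16, -37], [-19, 44]]
... * rho(a) = [[1, 3], [2, 7]]  ->  [[-58, -211], [69, 251]]
... * rho(a) = [[1, 3], [2, 7]]  ->  [[-480, -1651], [571, 1964]]
... * rho(a) = [[1, 3], [2, 7]]  ->  [[-3782, -12997], [4499, 15461]]
... * rho(b) = [[-1, 2], [1, -3]]  ->  [[-9215, 31427], [10962, -37385]]
... * rho(b) = [[-1, 2], [1, -3]]  ->  [[40642, -112711], [-48347, 134079]]
... * rho(a) = [[1, 3], [2, 7]]  ->  [[-184780, -667051], [219811, 793512]]
... * rho(b) = [[-1, 2], [1, -3]]  ->  [[-482271, 1631593], [573701, -1940914]]
... * rho(a^-1) = [[7, -3], [-2, 1]]  ->  [[-6639083, 3078406], [7897735, -3662017]]
... * rho(b) = [[-1, 2], [1, -3]]  ->  [[9717489, -22513384], [-11559752, 26781521]]
... * rho(a^-1) = [[7, -3], [-2, 1]]  ->  [[113049191, -51665851], [-134481306, 61460777]]
... * rho(b^-1) = [[-3, -2], [-1, -1]]  ->  [[-287481722, -174432531], [341983141, 207501835]]
... * rho(a^-1) = [[7, -3], [-2, 1]]  ->  [[-1663506992, 688012635], [1978878317, -818447588]]
tr = -1663506992 + -818447588 = -2481954580

-2481954580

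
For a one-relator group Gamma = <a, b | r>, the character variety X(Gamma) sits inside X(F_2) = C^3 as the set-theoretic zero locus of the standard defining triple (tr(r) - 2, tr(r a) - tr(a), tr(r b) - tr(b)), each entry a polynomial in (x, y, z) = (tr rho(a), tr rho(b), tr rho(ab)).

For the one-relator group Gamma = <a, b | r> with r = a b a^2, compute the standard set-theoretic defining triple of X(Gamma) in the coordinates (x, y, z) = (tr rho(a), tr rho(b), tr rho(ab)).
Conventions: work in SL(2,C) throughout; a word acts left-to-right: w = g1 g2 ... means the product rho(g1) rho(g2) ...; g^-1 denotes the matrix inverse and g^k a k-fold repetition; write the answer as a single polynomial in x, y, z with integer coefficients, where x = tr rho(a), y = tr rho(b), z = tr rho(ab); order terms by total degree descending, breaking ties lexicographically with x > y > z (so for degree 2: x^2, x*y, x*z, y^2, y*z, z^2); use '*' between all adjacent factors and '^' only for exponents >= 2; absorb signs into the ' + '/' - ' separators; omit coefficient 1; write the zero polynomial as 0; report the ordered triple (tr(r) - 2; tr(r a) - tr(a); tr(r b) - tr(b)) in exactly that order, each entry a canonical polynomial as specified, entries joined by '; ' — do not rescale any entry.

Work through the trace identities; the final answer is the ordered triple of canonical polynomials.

x^2*z - x*y - z - 2; x^3*z - x^2*y - 2*x*z - x + y; x*z^2 - y*z - x - y

trace(a b a) = trace(a) * trace(b a) - trace(b)  (reduce the a square) = x*z - y
so trace(a b a^2) = trace(a) * trace(a b a) - trace(a b)  (reduce the a square) = x^2*z - x*y - z
reduce: trace(a b a^3) = trace(a) * trace(a^2 b a) - trace(a^2 b)  (reduce the a square) = x^3*z - x^2*y - 2*x*z + y
so trace(b a b a) = trace(b a) * trace(b a) - trace(1)   [split at a repeated b] = z^2 - 2
reduce: trace(b a b) = trace(b) * trace(a b) - trace(a)   [square of b] = y*z - x
reduce: trace(a b a^2 b) = trace(a) * trace(b a b a) - trace(b a b)   [square of a] = x*z^2 - y*z - x
assemble the triple (trace(r) - 2; trace(r a) - x; trace(r b) - y)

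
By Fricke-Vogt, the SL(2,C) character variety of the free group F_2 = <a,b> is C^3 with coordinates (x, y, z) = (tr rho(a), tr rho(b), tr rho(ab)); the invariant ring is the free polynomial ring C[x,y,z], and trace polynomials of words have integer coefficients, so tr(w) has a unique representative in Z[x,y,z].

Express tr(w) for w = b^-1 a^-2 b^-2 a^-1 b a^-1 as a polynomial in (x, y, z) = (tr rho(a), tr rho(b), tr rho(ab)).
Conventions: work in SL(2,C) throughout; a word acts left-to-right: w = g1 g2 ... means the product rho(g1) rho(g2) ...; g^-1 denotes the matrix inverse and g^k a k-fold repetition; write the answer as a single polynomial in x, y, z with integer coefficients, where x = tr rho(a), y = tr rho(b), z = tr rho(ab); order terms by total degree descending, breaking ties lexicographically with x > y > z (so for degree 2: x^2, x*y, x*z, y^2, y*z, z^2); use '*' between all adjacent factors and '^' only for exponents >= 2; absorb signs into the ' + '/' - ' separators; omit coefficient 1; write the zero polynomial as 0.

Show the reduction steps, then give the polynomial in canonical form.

trace(a^-1) = trace(a) = x
trace(a^-2) = trace(a^-1)*trace(a) - trace(1) = x^2 - 2
trace(b a^-1) = trace(b)*trace(a) - trace(b a) = x*y - z
trace(a^-2 b) = trace(b a^-1)*trace(a) - trace(b) = x^2*y - x*z - y
trace(a^-1 b^-1 a^-1) = trace(a^-2)*trace(b) - trace(a^-2 b) = x*z - y
trace(b a b) = trace(b)*trace(a b) - trace(a) = y*z - x
trace(b a b a) = trace(b a)*trace(b a) - trace(1)   [split at repeated b] = z^2 - 2
trace(a^-1 b a b) = trace(b a b)*trace(a) - trace(b a b a) = x*y*z - x^2 - z^2 + 2
trace(a^-1 b a b a^-1) = trace(a^-1 b a b)*trace(a) - trace(a^-1 b a b a) = x^2*y*z - x^3 - x*z^2 - y*z + 3*x
trace(b a b^2) = trace(b)*trace(a b^2) - trace(a b) = y^2*z - x*y - z
trace(b a b^2 a) = trace(b)*trace(a b a b) - trace(a b a) = y*z^2 - x*z - y
trace(b a^-1 b a b) = trace(b a b^2)*trace(a) - trace(b a b^2 a) = x*y^2*z - x^2*y - y*z^2 + y
trace(b a b a b a) = trace(b a)*trace(b a b a) - trace(b^-1 a^-1)   [split at repeated b] = z^3 - 3*z
trace(b a^-1 b a b a) = trace(b a b a b)*trace(a) - trace(b a b a b a) = x*y*z^2 - x^2*z - z^3 - x*y + 3*z
trace(a^-1 b a b a^-1 b) = trace(b a^-1 b a b)*trace(a) - trace(b a^-1 b a b a) = x^2*y^2*z - x^3*y - 2*x*y*z^2 + x^2*z + z^3 + 2*x*y - 3*z
trace(a b a^-1 b^-1 a^-1 b) = trace(a^-1 b a b a^-1)*trace(b) - trace(a^-1 b a b a^-1 b) = x*y*z^2 - x^2*z - y^2*z - z^3 + x*y + 3*z
trace(b a^-1 b^-1 a^-1 b^-1 a) = trace(a b a^-1 b^-1 a^-1)*trace(b) - trace(a b a^-1 b^-1 a^-1 b) = -x*y*z^2 + x^2*z + y^2*z + z^3 - 3*z
trace(b^-1 a^-1 b a^-1 b^-1 a^-1) = trace(b a^-1 b^-1 a^-1 b^-1)*trace(a) - trace(b a^-1 b^-1 a^-1 b^-1 a) = x*y*z^2 - y^2*z - z^3 - x*y + 3*z
trace(b^-1 a b a) = trace(a b a)*trace(b) - trace(a b a b) = x*y*z - y^2 - z^2 + 2
trace(a b a^-1 b^-1) = trace(b^-1 a b)*trace(a) - trace(b^-1 a b a) = -x*y*z + x^2 + y^2 + z^2 - 2
trace(b a^-1 b^-2 a) = trace(a b a^-1 b^-1)*trace(b) - trace(a b a^-1) = -x*y^2*z + x^2*y + y^3 + y*z^2 - 3*y
trace(b^-1 a^-1 b a^-1 b^-1) = trace(b a^-1 b^-2)*trace(a) - trace(b a^-1 b^-2 a) = x*y^2*z - x^2*y - y^3 - y*z^2 + x*z + 3*y
trace(b^-1 a^-1 b a^-1 b^-1 a^-2) = trace(b^-1 a^-1 b a^-1 b^-1 a^-1)*trace(a) - trace(b^-1 a^-1 b a^-1 b^-1) = x^2*y*z^2 - 2*x*y^2*z - x*z^3 + y^3 + y*z^2 + 2*x*z - 3*y
trace(a^-2 b a^-1 b^-1) = trace(b a^-1 b^-1 a^-1)*trace(a) - trace(b a^-1 b^-1) = x^2*y*z - x*y^2 - x*z^2 + x
trace(a^-1 b a^-1 b^-1 a^-2) = trace(a^-2 b a^-1 b^-1)*trace(a) - trace(a^-2 b a^-1 b^-1 a) = x^3*y*z - x^2*y^2 - x^2*z^2 - x*y*z + x^2 + y^2 + z^2 - 2
trace(b^-1 a^-2 b^-2 a^-1 b a^-1) = trace(b^-1 a^-1 b a^-1 b^-1 a^-2)*trace(b) - trace(b^-1 a^-1 b a^-1 b^-1 a^-2 b) = x^2*y^2*z^2 - x^3*y*z - 2*x*y^3*z - x*y*z^3 + x^2*y^2 + x^2*z^2 + y^4 + y^2*z^2 + 3*x*y*z - x^2 - 4*y^2 - z^2 + 2

x^2*y^2*z^2 - x^3*y*z - 2*x*y^3*z - x*y*z^3 + x^2*y^2 + x^2*z^2 + y^4 + y^2*z^2 + 3*x*y*z - x^2 - 4*y^2 - z^2 + 2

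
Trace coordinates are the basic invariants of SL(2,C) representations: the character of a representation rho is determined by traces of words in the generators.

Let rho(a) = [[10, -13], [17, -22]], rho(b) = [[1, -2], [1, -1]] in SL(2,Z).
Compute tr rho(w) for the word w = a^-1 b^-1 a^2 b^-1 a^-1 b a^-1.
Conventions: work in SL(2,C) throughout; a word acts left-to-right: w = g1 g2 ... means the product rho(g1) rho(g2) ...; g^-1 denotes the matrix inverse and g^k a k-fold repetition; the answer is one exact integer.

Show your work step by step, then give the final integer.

rho(a^-1) = [[-22, 13], [-17, 10]]
... * rho(b^-1) = [[-1, 2], [-1, 1]]  ->  [[9, -31], [7, -24]]
... * rho(a) = [[10, -13], [17, -22]]  ->  [[-437, 565], [-338, 437]]
... * rho(a) = [[10, -13], [17, -22]]  ->  [[5235, -6749], [4049, -5220]]
... * rho(b^-1) = [[-1, 2], [-1, 1]]  ->  [[1514, 3721], [1171, 2878]]
... * rho(a^-1) = [[-22, 13], [-17, 10]]  ->  [[-96565, 56892], [-74688, 44003]]
... * rho(b) = [[1, -2], [1, -1]]  ->  [[-39673, 136238], [-30685, 105373]]
... * rho(a^-1) = [[-22, 13], [-17, 10]]  ->  [[-1443240, 846631], [-1116271, 654825]]
tr = -1443240 + 654825 = -788415

-788415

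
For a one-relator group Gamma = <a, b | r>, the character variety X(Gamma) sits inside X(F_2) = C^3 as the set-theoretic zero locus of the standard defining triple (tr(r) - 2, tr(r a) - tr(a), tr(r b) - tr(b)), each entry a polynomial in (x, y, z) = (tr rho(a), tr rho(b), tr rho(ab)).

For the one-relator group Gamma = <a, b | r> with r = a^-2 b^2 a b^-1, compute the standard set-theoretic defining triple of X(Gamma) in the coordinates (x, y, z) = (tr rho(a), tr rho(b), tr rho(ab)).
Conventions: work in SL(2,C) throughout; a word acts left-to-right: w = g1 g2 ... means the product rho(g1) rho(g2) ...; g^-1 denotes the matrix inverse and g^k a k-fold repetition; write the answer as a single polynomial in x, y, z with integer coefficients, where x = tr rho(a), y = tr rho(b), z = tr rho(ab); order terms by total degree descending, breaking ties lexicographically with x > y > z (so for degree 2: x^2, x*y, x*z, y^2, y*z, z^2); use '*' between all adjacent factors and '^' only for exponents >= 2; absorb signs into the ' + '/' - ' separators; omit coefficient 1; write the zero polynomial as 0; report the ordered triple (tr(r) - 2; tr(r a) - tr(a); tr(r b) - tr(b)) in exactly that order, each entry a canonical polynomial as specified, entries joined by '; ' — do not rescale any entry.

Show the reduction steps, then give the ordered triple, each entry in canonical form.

-x^2*y^2*z + x^3*y + x*y^3 + x*y*z^2 - 3*x*y - z - 2; -x*y^2*z + x^2*y + y^3 + y*z^2 - x - 3*y; x*y^2 - y*z - x - y

trace(b^2) = trace(b) * trace(b) - trace(1) = y^2 - 2
trace(b^2 a) = trace(b) * trace(a b) - trace(a) = y*z - x
trace(a^-1 b^2) = trace(b^2) * trace(a) - trace(b^2 a) = x*y^2 - y*z - x
trace(b^2 a b) = trace(b) * trace(b a b) - trace(b a) = y^2*z - x*y - z
trace(a b a b) = trace(a b) * trace(a b) - trace(1) = z^2 - 2
trace(a b a) = trace(a) * trace(b a) - trace(b) = x*z - y
trace(b^2 a b a) = trace(b) * trace(a b a b) - trace(a b a) = y*z^2 - x*z - y
trace(b^2 a b a^-1) = trace(b^2 a b) * trace(a) - trace(b^2 a b a) = x*y^2*z - x^2*y - y*z^2 + y
trace(a^-2 b^2 a b) = trace(b^2 a b a^-1) * trace(a) - trace(b^2 a b) = x^2*y^2*z - x^3*y - x*y*z^2 - y^2*z + 2*x*y + z
trace(a^-2 b^2 a b^-1) = trace(a^-2 b^2 a) * trace(b) - trace(a^-2 b^2 a b) = -x^2*y^2*z + x^3*y + x*y^3 + x*y*z^2 - 3*x*y - z
trace(a^-1 b^2 a b^-1) = trace(a^-1 b^2 a) * trace(b) - trace(a^-1 b^2 a b) = -x*y^2*z + x^2*y + y^3 + y*z^2 - 3*y
assemble the triple (trace(r) - 2; trace(r a) - x; trace(r b) - y)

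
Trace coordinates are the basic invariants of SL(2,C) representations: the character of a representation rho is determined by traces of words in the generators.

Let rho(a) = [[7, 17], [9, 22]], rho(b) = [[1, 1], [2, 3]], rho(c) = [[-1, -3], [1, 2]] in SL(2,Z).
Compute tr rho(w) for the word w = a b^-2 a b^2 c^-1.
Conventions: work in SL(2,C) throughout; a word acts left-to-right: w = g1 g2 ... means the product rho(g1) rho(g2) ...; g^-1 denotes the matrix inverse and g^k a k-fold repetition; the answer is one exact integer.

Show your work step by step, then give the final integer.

rho(a) = [[7, 17], [9, 22]]
... * rho(b^-1) = [[3, -1], [-2, 1]]  ->  [[-13, 10], [-17, 13]]
... * rho(b^-1) = [[3, -1], [-2, 1]]  ->  [[-59, 23], [-77, 30]]
... * rho(a) = [[7, 17], [9, 22]]  ->  [[-206, -497], [-269, -649]]
... * rho(b) = [[1, 1], [2, 3]]  ->  [[-1200, -1697], [-1567, -2216]]
... * rho(b) = [[1, 1], [2, 3]]  ->  [[-4594, -6291], [-5999, -8215]]
... * rho(c^-1) = [[2, 3], [-1, -1]]  ->  [[-2897, -7491], [-3783, -9782]]
tr = -2897 + -9782 = -12679

-12679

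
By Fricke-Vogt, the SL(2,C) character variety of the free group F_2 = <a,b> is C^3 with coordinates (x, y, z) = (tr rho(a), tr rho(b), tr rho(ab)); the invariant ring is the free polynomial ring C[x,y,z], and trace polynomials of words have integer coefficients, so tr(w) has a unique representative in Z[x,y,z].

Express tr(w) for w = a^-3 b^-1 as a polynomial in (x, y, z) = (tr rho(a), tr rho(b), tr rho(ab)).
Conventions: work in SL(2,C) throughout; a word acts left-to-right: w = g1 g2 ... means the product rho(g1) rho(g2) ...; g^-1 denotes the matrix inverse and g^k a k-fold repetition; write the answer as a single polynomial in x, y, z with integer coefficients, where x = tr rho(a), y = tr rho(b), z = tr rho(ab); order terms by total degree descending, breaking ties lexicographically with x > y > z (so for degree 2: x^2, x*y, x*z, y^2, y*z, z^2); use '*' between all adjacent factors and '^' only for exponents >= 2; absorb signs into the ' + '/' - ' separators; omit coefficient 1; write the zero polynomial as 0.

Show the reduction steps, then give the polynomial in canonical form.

apply: tr(a^-1) = tr(a) = x
apply: tr(a^-2) = tr(a^-1) * tr(a) - tr(1) = x^2 - 2
use: tr(b a^-1) = tr(b) * tr(a) - tr(b a) = x*y - z
apply: tr(a^-2 b) = tr(b a^-1) * tr(a) - tr(b) = x^2*y - x*z - y
use: tr(a^-1 b^-1 a^-1) = tr(a^-2) * tr(b) - tr(a^-2 b) = x*z - y
tr(a^-3 b^-1) = tr(a^-1 b^-1 a^-1) * tr(a) - tr(a^-1 b^-1) = x^2*z - x*y - z

x^2*z - x*y - z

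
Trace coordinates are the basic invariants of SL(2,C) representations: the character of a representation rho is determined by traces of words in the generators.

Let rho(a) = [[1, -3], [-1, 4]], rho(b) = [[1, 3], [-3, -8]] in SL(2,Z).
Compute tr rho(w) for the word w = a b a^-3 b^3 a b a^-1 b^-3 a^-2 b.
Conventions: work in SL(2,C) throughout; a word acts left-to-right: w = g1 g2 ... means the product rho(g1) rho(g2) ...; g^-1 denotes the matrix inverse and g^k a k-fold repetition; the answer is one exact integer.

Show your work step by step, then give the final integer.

rho(a) = [[1, -3], [-1, 4]]
... * rho(b) = [[1, 3], [-3, -8]]  ->  [[10, 27], [-13, -35]]
... * rho(a^-1) = [[4, 3], [1, 1]]  ->  [[67, 57], [-87, -74]]
... * rho(a^-1) = [[4, 3], [1, 1]]  ->  [[325, 258], [-422, -335]]
... * rho(a^-1) = [[4, 3], [1, 1]]  ->  [[1558, 1233], [-2023, -1601]]
... * rho(b) = [[1, 3], [-3, -8]]  ->  [[-2141, -5190], [2780, 6739]]
... * rho(b) = [[1, 3], [-3, -8]]  ->  [[13429, 35097], [-17437, -45572]]
... * rho(b) = [[1, 3], [-3, -8]]  ->  [[-91862, -240489], [119279, 312265]]
... * rho(a) = [[1, -3], [-1, 4]]  ->  [[148627, -686370], [-192986, 891223]]
... * rho(b) = [[1, 3], [-3, -8]]  ->  [[2207737, 5936841], [-2866655, -7708742]]
... * rho(a^-1) = [[4, 3], [1, 1]]  ->  [[14767789, 12560052], [-19175362, -16308707]]
... * rho(b^-1) = [[-8, -3], [3, 1]]  ->  [[-80462156, -31743315], [104476775, 41217379]]
... * rho(b^-1) = [[-8, -3], [3, 1]]  ->  [[548467303, 209643153], [-712162063, -272212946]]
... * rho(b^-1) = [[-8, -3], [3, 1]]  ->  [[-3758808965, -1435758756], [4880657666, 1864273243]]
... * rho(a^-1) = [[4, 3], [1, 1]]  ->  [[-16470994616, -12712185651], [21386903907, 16506246241]]
... * rho(a^-1) = [[4, 3], [1, 1]]  ->  [[-78596164115, -62125169499], [102053861869, 80666957962]]
... * rho(b) = [[1, 3], [-3, -8]]  ->  [[107779344382, 261212863647], [-139947012017, -339174078089]]
tr = 107779344382 + -339174078089 = -231394733707

-231394733707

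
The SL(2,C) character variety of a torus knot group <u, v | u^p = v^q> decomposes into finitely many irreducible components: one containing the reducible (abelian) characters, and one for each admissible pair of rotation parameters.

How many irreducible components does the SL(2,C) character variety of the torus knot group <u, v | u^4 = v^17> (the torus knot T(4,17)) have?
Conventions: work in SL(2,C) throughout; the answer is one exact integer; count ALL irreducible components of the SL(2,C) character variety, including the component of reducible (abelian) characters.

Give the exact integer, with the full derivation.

For T(4,17): irreducibility forces the central element u^4 = v^17 to one of +I, -I.
On an irreducible component, tr(u) is locked at 2*cos(pi*alpha/4) for some alpha in 1..3, and tr(v) at 2*cos(pi*beta/17) for some beta in 1..16.
u^4 = (-1)^alpha I and v^17 = (-1)^beta I must agree, so alpha and beta have equal parity.
Enumerate parity-matched pairs: 2*8 odd-odd plus 1*8 even-even gives 24.
That is 24 components of irreducible characters, and with the reducible (abelian) component the total is 25.

25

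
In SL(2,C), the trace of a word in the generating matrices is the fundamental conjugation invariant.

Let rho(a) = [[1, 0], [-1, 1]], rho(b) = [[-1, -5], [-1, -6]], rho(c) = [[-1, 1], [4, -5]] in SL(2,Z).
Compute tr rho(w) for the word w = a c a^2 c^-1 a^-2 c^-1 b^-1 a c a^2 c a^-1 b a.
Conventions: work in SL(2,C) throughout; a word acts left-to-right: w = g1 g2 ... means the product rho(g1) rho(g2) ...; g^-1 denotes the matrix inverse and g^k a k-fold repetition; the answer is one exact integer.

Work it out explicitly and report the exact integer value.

-951938

rho(a) = [[1, 0], [-1, 1]]
... * rho(c) = [[-1, 1], [4, -5]]  ->  [[-1, 1], [5, -6]]
... * rho(a) = [[1, 0], [-1, 1]]  ->  [[-2, 1], [11, -6]]
... * rho(a) = [[1, 0], [-1, 1]]  ->  [[-3, 1], [17, -6]]
... * rho(c^-1) = [[-5, -1], [-4, -1]]  ->  [[11, 2], [-61, -11]]
... * rho(a^-1) = [[1, 0], [1, 1]]  ->  [[13, 2], [-72, -11]]
... * rho(a^-1) = [[1, 0], [1, 1]]  ->  [[15, 2], [-83, -11]]
... * rho(c^-1) = [[-5, -1], [-4, -1]]  ->  [[-83, -17], [459, 94]]
... * rho(b^-1) = [[-6, 5], [1, -1]]  ->  [[481, -398], [-2660, 2201]]
... * rho(a) = [[1, 0], [-1, 1]]  ->  [[879, -398], [-4861, 2201]]
... * rho(c) = [[-1, 1], [4, -5]]  ->  [[-2471, 2869], [13665, -15866]]
... * rho(a) = [[1, 0], [-1, 1]]  ->  [[-5340, 2869], [29531, -15866]]
... * rho(a) = [[1, 0], [-1, 1]]  ->  [[-8209, 2869], [45397, -15866]]
... * rho(c) = [[-1, 1], [4, -5]]  ->  [[19685, -22554], [-108861, 124727]]
... * rho(a^-1) = [[1, 0], [1, 1]]  ->  [[-2869, -22554], [15866, 124727]]
... * rho(b) = [[-1, -5], [-1, -6]]  ->  [[25423, 149669], [-140593, -827692]]
... * rho(a) = [[1, 0], [-1, 1]]  ->  [[-124246, 149669], [687099, -827692]]
tr = -124246 + -827692 = -951938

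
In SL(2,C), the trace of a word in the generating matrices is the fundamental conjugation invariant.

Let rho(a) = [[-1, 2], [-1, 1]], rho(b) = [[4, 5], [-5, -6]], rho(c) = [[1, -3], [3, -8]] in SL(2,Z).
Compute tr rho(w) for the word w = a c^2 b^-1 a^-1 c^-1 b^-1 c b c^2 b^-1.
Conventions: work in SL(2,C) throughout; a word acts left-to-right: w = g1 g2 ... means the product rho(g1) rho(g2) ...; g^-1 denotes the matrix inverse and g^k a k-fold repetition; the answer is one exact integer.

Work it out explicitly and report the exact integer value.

1660034377

rho(a) = [[-1, 2], [-1, 1]]
... * rho(c) = [[1, -3], [3, -8]]  ->  [[5, -13], [2, -5]]
... * rho(c) = [[1, -3], [3, -8]]  ->  [[-34, 89], [-13, 34]]
... * rho(b^-1) = [[-6, -5], [5, 4]]  ->  [[649, 526], [248, 201]]
... * rho(a^-1) = [[1, -2], [1, -1]]  ->  [[1175, -1824], [449, -697]]
... * rho(c^-1) = [[-8, 3], [-3, 1]]  ->  [[-3928, 1701], [-1501, 650]]
... * rho(b^-1) = [[-6, -5], [5, 4]]  ->  [[32073, 26444], [12256, 10105]]
... * rho(c) = [[1, -3], [3, -8]]  ->  [[111405, -307771], [42571, -117608]]
... * rho(b) = [[4, 5], [-5, -6]]  ->  [[1984475, 2403651], [758324, 918503]]
... * rho(c) = [[1, -3], [3, -8]]  ->  [[9195428, -25182633], [3513833, -9622996]]
... * rho(c) = [[1, -3], [3, -8]]  ->  [[-66352471, 173874780], [-25355155, 66442469]]
... * rho(b^-1) = [[-6, -5], [5, 4]]  ->  [[1267488726, 1027261475], [484343275, 392545651]]
tr = 1267488726 + 392545651 = 1660034377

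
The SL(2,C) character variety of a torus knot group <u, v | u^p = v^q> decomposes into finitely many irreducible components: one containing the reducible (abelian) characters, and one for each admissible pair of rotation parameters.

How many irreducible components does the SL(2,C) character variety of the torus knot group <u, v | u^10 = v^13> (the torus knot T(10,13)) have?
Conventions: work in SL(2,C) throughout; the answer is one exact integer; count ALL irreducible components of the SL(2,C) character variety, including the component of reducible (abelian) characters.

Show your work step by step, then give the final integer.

55

For T(10,13): irreducibility forces the central element u^10 = v^13 to one of +I, -I.
On an irreducible component, tr(u) is locked at 2*cos(pi*alpha/10) for some alpha in 1..9, and tr(v) at 2*cos(pi*beta/13) for some beta in 1..12.
Consistency of u^10 = (-1)^alpha I with v^13 = (-1)^beta I forces alpha = beta (mod 2).
Enumerate parity-matched pairs: 5*6 odd-odd plus 4*6 even-even gives 54.
Total: 54 irreducible-character components + 1 reducible (abelian) component = 55.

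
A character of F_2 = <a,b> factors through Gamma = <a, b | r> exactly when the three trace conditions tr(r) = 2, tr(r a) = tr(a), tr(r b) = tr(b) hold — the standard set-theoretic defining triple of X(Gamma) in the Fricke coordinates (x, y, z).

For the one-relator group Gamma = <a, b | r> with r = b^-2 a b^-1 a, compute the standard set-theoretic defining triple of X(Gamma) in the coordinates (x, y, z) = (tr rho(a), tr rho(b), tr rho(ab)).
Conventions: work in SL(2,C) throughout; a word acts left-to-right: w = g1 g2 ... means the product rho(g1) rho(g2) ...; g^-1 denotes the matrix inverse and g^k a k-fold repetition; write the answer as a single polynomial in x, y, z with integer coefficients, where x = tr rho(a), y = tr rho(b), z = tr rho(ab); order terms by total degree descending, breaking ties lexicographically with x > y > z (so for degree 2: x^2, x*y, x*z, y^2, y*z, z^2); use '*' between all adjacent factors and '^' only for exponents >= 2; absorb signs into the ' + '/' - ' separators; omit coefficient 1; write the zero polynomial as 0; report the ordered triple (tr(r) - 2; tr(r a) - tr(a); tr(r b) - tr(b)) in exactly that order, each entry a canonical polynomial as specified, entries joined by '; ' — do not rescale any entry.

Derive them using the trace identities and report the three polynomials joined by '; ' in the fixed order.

x^2*y^3 - 2*x*y^2*z - x^2*y + y*z^2 + x*z - y - 2; x^3*y^3 - 2*x^2*y^2*z - x^3*y - x*y^3 + x*y*z^2 + x^2*z + y^2*z + x*y - x - z; x^2*y^2 - 2*x*y*z + z^2 - y - 2

so trace(a^2) = trace(a)*trace(a) - trace(1)   [square of a] = x^2 - 2
trace(a^2 b) = trace(a)*trace(b a) - trace(b)   [square of a] = x*z - y
trace(a b^-1 a) = trace(a^2)*trace(b) - trace(a^2 b)   [inverse elimination on b] = x^2*y - x*z - y
trace(a b a b) = trace(a b)*trace(a b) - trace(1)   [split at a repeated a] = z^2 - 2
trace(a b^-1 a b) = trace(a b a)*trace(b) - trace(a b a b)   [inverse elimination on b] = x*y*z - y^2 - z^2 + 2
so trace(b^-1 a b^-1 a) = trace(a b^-1 a)*trace(b) - trace(a b^-1 a b)   [inverse elimination on b] = x^2*y^2 - 2*x*y*z + z^2 - 2
reduce: trace(b^-2 a b^-1 a) = trace(b^-1 a b^-1 a)*trace(b) - trace(b^-1 a b^-1 a b)   [inverse elimination on b] = x^2*y^3 - 2*x*y^2*z - x^2*y + y*z^2 + x*z - y
so trace(a^3) = trace(a)*trace(a^2) - trace(a)  (reduce the a square) = x^3 - 3*x
trace(a^3 b) = trace(a)*trace(b a^2) - trace(b a)  (reduce the a square) = x^2*z - x*y - z
so trace(b^-1 a^3) = trace(a^3)*trace(b) - trace(a^3 b)  (eliminate b^-1) = x^3*y - x^2*z - 2*x*y + z
trace(a^2 b^-2 a) = trace(b^-1 a^3)*trace(b) - trace(b^-1 a^3 b)  (eliminate b^-1) = x^3*y^2 - x^2*y*z - x^3 - 2*x*y^2 + y*z + 3*x
reduce: trace(b a b) = trace(b)*trace(a b) - trace(a)  (reduce the b square) = y*z - x
trace(a b a^2 b) = trace(a)*trace(b a b a) - trace(b a b)  (reduce the a square) = x*z^2 - y*z - x
trace(a b a^2 b^-1) = trace(a b a^2)*trace(b) - trace(a b a^2 b)  (eliminate b^-1) = x^2*y*z - x*y^2 - x*z^2 + x
so trace(a^2 b^-2 a b) = trace(a b a^2 b^-1)*trace(b) - trace(a b a^2)  (eliminate b^-1) = x^2*y^2*z - x*y^3 - x*y*z^2 - x^2*z + 2*x*y + z
so trace(b^-2 a b^-1 a^2) = trace(a^2 b^-2 a)*trace(b) - trace(a^2 b^-2 a b)  (eliminate b^-1) = x^3*y^3 - 2*x^2*y^2*z - x^3*y - x*y^3 + x*y*z^2 + x^2*z + y^2*z + x*y - z
assemble the triple (trace(r) - 2; trace(r a) - x; trace(r b) - y)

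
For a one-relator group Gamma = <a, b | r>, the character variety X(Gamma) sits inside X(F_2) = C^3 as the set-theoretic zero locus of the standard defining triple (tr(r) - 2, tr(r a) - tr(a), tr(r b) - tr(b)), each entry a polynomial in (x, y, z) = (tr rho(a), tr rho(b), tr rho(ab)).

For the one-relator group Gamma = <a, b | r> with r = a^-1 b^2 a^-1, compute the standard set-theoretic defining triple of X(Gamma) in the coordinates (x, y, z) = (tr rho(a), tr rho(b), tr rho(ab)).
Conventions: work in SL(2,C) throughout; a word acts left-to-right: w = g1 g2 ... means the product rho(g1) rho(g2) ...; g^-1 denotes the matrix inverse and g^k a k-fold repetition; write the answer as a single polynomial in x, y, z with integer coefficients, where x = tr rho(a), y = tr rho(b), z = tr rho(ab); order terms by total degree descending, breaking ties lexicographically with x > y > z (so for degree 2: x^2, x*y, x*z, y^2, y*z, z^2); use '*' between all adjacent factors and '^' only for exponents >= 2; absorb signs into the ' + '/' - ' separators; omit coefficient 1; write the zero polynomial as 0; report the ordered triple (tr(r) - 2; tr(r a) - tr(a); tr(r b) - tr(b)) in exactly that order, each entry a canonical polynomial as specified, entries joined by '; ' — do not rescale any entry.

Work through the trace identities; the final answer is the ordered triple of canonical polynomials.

x^2*y^2 - x*y*z - x^2 - y^2; x*y^2 - y*z - 2*x; x^2*y^3 - 2*x*y^2*z - x^2*y + y*z^2 + x*z - 2*y

next, trace(b^2) = trace(b) * trace(b) - trace(1) = y^2 - 2
next, trace(b^2 a) = trace(b) * trace(a b) - trace(a) = y*z - x
and trace(a^-1 b^2) = trace(b^2) * trace(a) - trace(b^2 a) = x*y^2 - y*z - x
and trace(a^-1 b^2 a^-1) = trace(a^-1 b^2) * trace(a) - trace(a^-1 b^2 a) = x^2*y^2 - x*y*z - x^2 - y^2 + 2
and trace(b^3) = trace(b) * trace(b^2) - trace(b)   [square of b] = y^3 - 3*y
trace(b^3 a) = trace(b) * trace(a b^2) - trace(a b)   [square of b] = y^2*z - x*y - z
trace(b a^-1 b^2) = trace(b^3) * trace(a) - trace(b^3 a)   [inverse elimination on a] = x*y^3 - y^2*z - 2*x*y + z
trace(a b a b) = trace(a b) * trace(a b) - trace(1)   [split at a repeated a] = z^2 - 2
next, trace(a b a) = trace(a) * trace(b a) - trace(b)   [square of a] = x*z - y
and trace(b^2 a b a) = trace(b) * trace(a b a b) - trace(a b a)   [square of b] = y*z^2 - x*z - y
trace(b a^-1 b^2 a) = trace(b^2 a b) * trace(a) - trace(b^2 a b a)   [inverse elimination on a] = x*y^2*z - x^2*y - y*z^2 + y
and trace(a^-1 b^2 a^-1 b) = trace(b a^-1 b^2) * trace(a) - trace(b a^-1 b^2 a)   [inverse elimination on a] = x^2*y^3 - 2*x*y^2*z - x^2*y + y*z^2 + x*z - y
assemble the triple (trace(r) - 2; trace(r a) - x; trace(r b) - y)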